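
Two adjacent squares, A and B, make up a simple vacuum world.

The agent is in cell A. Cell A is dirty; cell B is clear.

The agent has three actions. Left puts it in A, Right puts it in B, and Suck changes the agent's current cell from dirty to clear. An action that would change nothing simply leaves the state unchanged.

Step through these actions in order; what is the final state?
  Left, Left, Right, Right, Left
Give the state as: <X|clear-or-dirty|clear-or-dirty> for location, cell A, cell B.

Left (#1): <A|dirty|clear>
Left (#2): <A|dirty|clear>
Right (#3): <B|dirty|clear>
Right (#4): <B|dirty|clear>
Left (#5): <A|dirty|clear>

<A|dirty|clear>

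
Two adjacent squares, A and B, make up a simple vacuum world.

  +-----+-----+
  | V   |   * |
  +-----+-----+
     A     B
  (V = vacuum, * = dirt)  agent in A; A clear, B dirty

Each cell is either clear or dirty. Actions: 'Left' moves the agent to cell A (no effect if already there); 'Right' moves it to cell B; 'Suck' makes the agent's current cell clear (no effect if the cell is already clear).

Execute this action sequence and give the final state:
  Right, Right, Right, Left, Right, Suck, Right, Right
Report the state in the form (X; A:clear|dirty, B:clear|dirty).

(B; A:clear, B:clear)

1) do Right; now (B; A:clear, B:dirty)
2) do Right; now (B; A:clear, B:dirty)
3) do Right; now (B; A:clear, B:dirty)
4) do Left; now (A; A:clear, B:dirty)
5) do Right; now (B; A:clear, B:dirty)
6) do Suck; now (B; A:clear, B:clear)
7) do Right; now (B; A:clear, B:clear)
8) do Right; now (B; A:clear, B:clear)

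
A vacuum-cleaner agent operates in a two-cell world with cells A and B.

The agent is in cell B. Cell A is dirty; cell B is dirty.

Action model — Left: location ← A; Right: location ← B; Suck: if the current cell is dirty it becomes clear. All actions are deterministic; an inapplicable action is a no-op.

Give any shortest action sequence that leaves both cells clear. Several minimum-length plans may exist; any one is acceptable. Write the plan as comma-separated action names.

t=1 Suck ⇒ loc=B A=dirty B=clear
t=2 Left ⇒ loc=A A=dirty B=clear
t=3 Suck ⇒ loc=A A=clear B=clear
min 3: Suck B + move + Suck A

Suck, Left, Suck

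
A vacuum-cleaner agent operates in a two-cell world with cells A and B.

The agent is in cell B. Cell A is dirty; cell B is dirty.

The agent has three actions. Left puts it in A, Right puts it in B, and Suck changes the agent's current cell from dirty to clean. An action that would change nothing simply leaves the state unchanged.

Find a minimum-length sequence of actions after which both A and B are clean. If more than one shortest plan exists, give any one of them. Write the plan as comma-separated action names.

1. Suck → in B — A dirty, B clean
2. Left → in A — A dirty, B clean
3. Suck → in A — A clean, B clean
min 3: Suck B + move + Suck A

Suck, Left, Suck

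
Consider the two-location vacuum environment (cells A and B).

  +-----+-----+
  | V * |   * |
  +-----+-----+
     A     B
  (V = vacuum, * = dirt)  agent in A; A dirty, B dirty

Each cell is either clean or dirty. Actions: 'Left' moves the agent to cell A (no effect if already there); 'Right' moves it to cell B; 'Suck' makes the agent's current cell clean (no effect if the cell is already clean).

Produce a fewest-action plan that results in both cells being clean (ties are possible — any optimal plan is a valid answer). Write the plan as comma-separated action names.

Suck, Right, Suck

[1] after Suck: in A — A clean, B dirty
[2] after Right: in B — A clean, B dirty
[3] after Suck: in B — A clean, B clean
min 3: Suck A + move + Suck B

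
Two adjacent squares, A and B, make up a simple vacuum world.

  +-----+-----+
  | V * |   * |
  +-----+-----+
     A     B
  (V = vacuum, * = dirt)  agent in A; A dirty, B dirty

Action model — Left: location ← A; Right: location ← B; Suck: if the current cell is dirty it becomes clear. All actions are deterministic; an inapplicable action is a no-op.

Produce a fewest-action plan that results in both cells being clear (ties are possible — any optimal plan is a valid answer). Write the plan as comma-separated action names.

Suck, Right, Suck

Suck (#1): loc=A A=clear B=dirty
Right (#2): loc=B A=clear B=dirty
Suck (#3): loc=B A=clear B=clear
min 3: Suck A + move + Suck B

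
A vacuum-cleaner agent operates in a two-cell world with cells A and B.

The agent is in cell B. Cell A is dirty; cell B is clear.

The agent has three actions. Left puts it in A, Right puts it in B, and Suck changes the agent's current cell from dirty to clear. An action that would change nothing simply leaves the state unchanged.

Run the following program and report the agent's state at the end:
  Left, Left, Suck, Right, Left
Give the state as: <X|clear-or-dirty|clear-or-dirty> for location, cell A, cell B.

Left (#1): <A|dirty|clear>
Left (#2): <A|dirty|clear>
Suck (#3): <A|clear|clear>
Right (#4): <B|clear|clear>
Left (#5): <A|clear|clear>

<A|clear|clear>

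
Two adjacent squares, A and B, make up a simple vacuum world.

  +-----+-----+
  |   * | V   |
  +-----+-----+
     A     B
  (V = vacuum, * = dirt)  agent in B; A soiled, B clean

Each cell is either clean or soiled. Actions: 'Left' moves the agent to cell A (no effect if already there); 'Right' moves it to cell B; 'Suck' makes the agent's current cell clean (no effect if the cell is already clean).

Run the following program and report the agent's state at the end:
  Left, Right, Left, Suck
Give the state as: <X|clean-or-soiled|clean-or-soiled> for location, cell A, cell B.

<A|clean|clean>

1) do Left; now <A|soiled|clean>
2) do Right; now <B|soiled|clean>
3) do Left; now <A|soiled|clean>
4) do Suck; now <A|clean|clean>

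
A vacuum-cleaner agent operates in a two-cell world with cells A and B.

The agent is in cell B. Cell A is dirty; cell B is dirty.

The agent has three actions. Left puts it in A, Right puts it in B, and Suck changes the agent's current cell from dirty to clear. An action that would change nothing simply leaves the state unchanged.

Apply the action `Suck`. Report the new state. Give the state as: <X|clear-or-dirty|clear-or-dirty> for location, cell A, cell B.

<B|dirty|clear>

start: <B|dirty|dirty>
1) do Suck; now <B|dirty|clear>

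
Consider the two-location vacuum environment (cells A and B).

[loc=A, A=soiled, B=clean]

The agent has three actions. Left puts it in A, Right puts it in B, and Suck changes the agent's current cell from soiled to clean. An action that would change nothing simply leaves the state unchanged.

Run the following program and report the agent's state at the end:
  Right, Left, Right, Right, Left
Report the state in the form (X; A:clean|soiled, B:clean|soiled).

(A; A:soiled, B:clean)

step 1/5 (Right): (B; A:soiled, B:clean)
step 2/5 (Left): (A; A:soiled, B:clean)
step 3/5 (Right): (B; A:soiled, B:clean)
step 4/5 (Right): (B; A:soiled, B:clean)
step 5/5 (Left): (A; A:soiled, B:clean)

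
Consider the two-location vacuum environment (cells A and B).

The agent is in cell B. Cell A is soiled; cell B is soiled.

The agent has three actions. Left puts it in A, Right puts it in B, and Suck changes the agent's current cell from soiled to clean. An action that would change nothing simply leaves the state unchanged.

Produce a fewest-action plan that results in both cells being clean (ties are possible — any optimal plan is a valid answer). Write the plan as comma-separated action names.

t=1 Suck ⇒ loc=B A=soiled B=clean
t=2 Left ⇒ loc=A A=soiled B=clean
t=3 Suck ⇒ loc=A A=clean B=clean
min 3: Suck B + move + Suck A

Suck, Left, Suck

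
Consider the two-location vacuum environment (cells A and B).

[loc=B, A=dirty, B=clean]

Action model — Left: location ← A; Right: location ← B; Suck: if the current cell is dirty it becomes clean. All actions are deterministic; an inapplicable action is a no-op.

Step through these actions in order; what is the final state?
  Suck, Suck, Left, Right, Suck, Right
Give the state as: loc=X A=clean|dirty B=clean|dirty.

[1] after Suck: loc=B A=dirty B=clean
[2] after Suck: loc=B A=dirty B=clean
[3] after Left: loc=A A=dirty B=clean
[4] after Right: loc=B A=dirty B=clean
[5] after Suck: loc=B A=dirty B=clean
[6] after Right: loc=B A=dirty B=clean

loc=B A=dirty B=clean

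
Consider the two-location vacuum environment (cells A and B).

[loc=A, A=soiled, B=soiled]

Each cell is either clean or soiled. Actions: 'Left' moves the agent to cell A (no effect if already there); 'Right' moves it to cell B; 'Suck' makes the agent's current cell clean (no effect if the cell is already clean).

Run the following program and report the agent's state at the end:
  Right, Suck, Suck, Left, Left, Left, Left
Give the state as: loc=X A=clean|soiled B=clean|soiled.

1. Right → loc=B A=soiled B=soiled
2. Suck → loc=B A=soiled B=clean
3. Suck → loc=B A=soiled B=clean
4. Left → loc=A A=soiled B=clean
5. Left → loc=A A=soiled B=clean
6. Left → loc=A A=soiled B=clean
7. Left → loc=A A=soiled B=clean

loc=A A=soiled B=clean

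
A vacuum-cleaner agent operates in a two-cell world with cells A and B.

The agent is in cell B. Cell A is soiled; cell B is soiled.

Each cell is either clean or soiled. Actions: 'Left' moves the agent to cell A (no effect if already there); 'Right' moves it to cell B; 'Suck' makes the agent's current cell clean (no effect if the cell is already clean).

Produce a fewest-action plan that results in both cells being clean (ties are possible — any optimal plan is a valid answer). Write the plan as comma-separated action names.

[1] after Suck: <B|soiled|clean>
[2] after Left: <A|soiled|clean>
[3] after Suck: <A|clean|clean>
min 3: Suck B + move + Suck A

Suck, Left, Suck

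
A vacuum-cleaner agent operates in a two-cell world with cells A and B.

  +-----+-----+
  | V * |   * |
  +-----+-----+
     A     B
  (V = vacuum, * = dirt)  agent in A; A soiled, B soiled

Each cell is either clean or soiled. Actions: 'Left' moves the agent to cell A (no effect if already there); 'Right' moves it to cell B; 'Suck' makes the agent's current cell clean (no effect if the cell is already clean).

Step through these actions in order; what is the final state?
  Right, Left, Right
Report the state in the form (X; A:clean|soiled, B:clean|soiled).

Right (#1): (B; A:soiled, B:soiled)
Left (#2): (A; A:soiled, B:soiled)
Right (#3): (B; A:soiled, B:soiled)

(B; A:soiled, B:soiled)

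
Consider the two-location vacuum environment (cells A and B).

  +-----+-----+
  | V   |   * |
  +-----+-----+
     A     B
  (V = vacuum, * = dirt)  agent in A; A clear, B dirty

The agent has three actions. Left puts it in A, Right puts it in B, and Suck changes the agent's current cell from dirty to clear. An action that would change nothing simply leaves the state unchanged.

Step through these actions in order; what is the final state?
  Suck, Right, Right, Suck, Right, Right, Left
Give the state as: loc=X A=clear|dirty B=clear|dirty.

step 1/7 (Suck): loc=A A=clear B=dirty
step 2/7 (Right): loc=B A=clear B=dirty
step 3/7 (Right): loc=B A=clear B=dirty
step 4/7 (Suck): loc=B A=clear B=clear
step 5/7 (Right): loc=B A=clear B=clear
step 6/7 (Right): loc=B A=clear B=clear
step 7/7 (Left): loc=A A=clear B=clear

loc=A A=clear B=clear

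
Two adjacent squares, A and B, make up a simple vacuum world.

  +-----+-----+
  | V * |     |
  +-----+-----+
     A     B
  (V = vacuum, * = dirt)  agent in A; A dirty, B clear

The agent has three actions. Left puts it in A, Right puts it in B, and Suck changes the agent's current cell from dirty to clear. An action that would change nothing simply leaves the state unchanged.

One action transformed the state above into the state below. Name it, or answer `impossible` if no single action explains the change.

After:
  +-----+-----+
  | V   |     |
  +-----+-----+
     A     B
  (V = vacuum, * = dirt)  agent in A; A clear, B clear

Suck

try  Left: loc=A A=dirty B=clear
try Right: loc=B A=dirty B=clear
try  Suck: loc=A A=clear B=clear  ← match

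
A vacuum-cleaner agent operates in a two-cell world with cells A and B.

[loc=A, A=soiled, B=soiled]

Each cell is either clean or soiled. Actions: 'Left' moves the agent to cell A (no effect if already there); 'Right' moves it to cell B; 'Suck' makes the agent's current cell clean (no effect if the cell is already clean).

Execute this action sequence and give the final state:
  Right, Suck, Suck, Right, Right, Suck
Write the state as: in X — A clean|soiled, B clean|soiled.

in B — A soiled, B clean

[1] after Right: in B — A soiled, B soiled
[2] after Suck: in B — A soiled, B clean
[3] after Suck: in B — A soiled, B clean
[4] after Right: in B — A soiled, B clean
[5] after Right: in B — A soiled, B clean
[6] after Suck: in B — A soiled, B clean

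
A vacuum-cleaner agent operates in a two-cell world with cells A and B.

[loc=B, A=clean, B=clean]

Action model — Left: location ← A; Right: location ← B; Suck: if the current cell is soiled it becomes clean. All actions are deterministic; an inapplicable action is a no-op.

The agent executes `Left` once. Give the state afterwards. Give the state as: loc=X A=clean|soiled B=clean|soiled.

loc=A A=clean B=clean

start: loc=B A=clean B=clean
t=1 Left ⇒ loc=A A=clean B=clean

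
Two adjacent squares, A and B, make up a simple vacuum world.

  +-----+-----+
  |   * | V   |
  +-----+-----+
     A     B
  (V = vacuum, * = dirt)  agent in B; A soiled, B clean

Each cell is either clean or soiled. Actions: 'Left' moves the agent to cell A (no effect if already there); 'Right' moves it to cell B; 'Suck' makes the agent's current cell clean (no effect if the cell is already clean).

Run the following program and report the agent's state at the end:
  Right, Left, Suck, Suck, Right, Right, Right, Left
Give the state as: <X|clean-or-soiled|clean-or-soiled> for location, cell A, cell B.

<A|clean|clean>

Right (#1): <B|soiled|clean>
Left (#2): <A|soiled|clean>
Suck (#3): <A|clean|clean>
Suck (#4): <A|clean|clean>
Right (#5): <B|clean|clean>
Right (#6): <B|clean|clean>
Right (#7): <B|clean|clean>
Left (#8): <A|clean|clean>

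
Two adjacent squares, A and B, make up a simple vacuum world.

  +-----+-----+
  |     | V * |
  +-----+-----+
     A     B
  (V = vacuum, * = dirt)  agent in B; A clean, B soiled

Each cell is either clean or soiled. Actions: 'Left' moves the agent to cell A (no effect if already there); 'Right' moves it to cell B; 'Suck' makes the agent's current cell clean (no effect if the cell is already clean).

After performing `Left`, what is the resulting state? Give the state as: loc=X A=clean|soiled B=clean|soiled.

start: loc=B A=clean B=soiled
t=1 Left ⇒ loc=A A=clean B=soiled

loc=A A=clean B=soiled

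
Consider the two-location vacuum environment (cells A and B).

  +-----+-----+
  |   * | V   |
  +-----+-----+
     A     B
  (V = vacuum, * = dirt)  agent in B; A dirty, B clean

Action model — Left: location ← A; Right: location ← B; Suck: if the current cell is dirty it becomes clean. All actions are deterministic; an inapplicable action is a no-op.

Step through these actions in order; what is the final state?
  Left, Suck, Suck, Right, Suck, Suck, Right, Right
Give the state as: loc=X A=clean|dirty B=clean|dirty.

1. Left → loc=A A=dirty B=clean
2. Suck → loc=A A=clean B=clean
3. Suck → loc=A A=clean B=clean
4. Right → loc=B A=clean B=clean
5. Suck → loc=B A=clean B=clean
6. Suck → loc=B A=clean B=clean
7. Right → loc=B A=clean B=clean
8. Right → loc=B A=clean B=clean

loc=B A=clean B=clean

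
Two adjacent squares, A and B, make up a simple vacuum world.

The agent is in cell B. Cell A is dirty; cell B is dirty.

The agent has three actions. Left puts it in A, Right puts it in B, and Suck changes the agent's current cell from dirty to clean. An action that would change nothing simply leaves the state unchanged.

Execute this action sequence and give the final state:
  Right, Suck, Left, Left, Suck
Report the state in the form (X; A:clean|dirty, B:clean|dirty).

(A; A:clean, B:clean)

t=1 Right ⇒ (B; A:dirty, B:dirty)
t=2 Suck ⇒ (B; A:dirty, B:clean)
t=3 Left ⇒ (A; A:dirty, B:clean)
t=4 Left ⇒ (A; A:dirty, B:clean)
t=5 Suck ⇒ (A; A:clean, B:clean)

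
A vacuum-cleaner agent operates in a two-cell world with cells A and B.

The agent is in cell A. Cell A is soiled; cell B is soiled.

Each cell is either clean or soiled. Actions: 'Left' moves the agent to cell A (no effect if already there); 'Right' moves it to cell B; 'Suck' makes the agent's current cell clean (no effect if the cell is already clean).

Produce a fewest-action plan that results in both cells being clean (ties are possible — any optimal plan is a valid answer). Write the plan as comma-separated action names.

step 1/3 (Suck): <A|clean|soiled>
step 2/3 (Right): <B|clean|soiled>
step 3/3 (Suck): <B|clean|clean>
min 3: Suck A + move + Suck B

Suck, Right, Suck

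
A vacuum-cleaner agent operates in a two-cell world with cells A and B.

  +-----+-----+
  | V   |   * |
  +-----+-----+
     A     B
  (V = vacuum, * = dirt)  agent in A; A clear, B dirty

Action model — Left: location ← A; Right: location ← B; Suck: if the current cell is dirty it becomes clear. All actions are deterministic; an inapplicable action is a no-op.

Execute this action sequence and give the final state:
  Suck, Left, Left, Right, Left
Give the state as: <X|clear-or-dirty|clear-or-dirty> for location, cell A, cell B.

step 1/5 (Suck): <A|clear|dirty>
step 2/5 (Left): <A|clear|dirty>
step 3/5 (Left): <A|clear|dirty>
step 4/5 (Right): <B|clear|dirty>
step 5/5 (Left): <A|clear|dirty>

<A|clear|dirty>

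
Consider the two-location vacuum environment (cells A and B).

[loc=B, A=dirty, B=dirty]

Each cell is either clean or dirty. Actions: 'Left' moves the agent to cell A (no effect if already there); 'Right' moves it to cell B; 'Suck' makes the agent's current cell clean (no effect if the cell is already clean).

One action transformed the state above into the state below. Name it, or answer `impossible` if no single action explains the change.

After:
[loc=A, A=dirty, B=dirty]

try  Left: loc=A A=dirty B=dirty  ← match
try Right: loc=B A=dirty B=dirty
try  Suck: loc=B A=dirty B=clean

Left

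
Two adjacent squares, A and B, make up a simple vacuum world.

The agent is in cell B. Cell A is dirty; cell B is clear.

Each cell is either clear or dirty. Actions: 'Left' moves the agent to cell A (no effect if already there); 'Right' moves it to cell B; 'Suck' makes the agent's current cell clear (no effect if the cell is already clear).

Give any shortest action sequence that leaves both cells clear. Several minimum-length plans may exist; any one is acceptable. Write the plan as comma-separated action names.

t=1 Left ⇒ in A — A dirty, B clear
t=2 Suck ⇒ in A — A clear, B clear
min 2: go A then Suck

Left, Suck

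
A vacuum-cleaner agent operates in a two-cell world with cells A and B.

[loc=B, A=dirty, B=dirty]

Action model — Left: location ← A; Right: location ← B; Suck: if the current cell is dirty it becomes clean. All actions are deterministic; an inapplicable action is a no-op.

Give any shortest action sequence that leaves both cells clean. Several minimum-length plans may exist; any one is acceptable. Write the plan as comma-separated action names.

1) do Suck; now in B — A dirty, B clean
2) do Left; now in A — A dirty, B clean
3) do Suck; now in A — A clean, B clean
min 3: Suck B + move + Suck A

Suck, Left, Suck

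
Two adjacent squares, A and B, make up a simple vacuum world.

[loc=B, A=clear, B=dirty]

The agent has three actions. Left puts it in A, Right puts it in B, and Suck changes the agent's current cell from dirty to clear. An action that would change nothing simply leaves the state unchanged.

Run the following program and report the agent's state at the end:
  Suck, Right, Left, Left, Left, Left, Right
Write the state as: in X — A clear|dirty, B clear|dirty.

[1] after Suck: in B — A clear, B clear
[2] after Right: in B — A clear, B clear
[3] after Left: in A — A clear, B clear
[4] after Left: in A — A clear, B clear
[5] after Left: in A — A clear, B clear
[6] after Left: in A — A clear, B clear
[7] after Right: in B — A clear, B clear

in B — A clear, B clear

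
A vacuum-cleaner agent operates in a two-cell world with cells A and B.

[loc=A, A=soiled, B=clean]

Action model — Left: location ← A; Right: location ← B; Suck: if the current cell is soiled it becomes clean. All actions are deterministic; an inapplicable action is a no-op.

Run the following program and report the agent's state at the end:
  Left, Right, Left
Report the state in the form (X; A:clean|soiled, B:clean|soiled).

(A; A:soiled, B:clean)

1. Left → (A; A:soiled, B:clean)
2. Right → (B; A:soiled, B:clean)
3. Left → (A; A:soiled, B:clean)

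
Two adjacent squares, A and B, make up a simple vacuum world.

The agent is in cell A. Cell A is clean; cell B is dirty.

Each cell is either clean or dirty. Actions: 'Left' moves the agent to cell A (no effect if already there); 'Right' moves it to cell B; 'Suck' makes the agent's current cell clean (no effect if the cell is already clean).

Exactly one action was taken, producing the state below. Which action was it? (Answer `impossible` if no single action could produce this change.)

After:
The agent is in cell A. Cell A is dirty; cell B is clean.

impossible

try  Left: loc=A A=clean B=dirty
try Right: loc=B A=clean B=dirty
try  Suck: loc=A A=clean B=dirty
no single action produces the after-state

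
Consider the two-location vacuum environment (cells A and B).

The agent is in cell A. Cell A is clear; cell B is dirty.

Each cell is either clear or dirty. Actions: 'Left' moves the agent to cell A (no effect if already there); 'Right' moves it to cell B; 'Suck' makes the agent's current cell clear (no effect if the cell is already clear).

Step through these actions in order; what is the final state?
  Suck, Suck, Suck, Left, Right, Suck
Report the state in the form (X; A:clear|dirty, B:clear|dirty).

1) do Suck; now (A; A:clear, B:dirty)
2) do Suck; now (A; A:clear, B:dirty)
3) do Suck; now (A; A:clear, B:dirty)
4) do Left; now (A; A:clear, B:dirty)
5) do Right; now (B; A:clear, B:dirty)
6) do Suck; now (B; A:clear, B:clear)

(B; A:clear, B:clear)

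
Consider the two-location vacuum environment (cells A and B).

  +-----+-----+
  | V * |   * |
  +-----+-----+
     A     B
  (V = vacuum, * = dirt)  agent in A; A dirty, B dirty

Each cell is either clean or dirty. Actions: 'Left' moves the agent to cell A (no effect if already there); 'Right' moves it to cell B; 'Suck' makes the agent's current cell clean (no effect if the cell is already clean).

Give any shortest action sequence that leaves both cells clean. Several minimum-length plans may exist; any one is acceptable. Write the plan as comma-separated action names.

Suck, Right, Suck

t=1 Suck ⇒ <A|clean|dirty>
t=2 Right ⇒ <B|clean|dirty>
t=3 Suck ⇒ <B|clean|clean>
min 3: Suck A + move + Suck B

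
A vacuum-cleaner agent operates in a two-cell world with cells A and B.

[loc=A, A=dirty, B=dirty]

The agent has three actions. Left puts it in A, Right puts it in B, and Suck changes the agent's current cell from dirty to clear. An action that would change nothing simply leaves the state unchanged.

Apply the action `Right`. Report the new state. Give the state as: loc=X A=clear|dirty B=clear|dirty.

loc=B A=dirty B=dirty

start: loc=A A=dirty B=dirty
[1] after Right: loc=B A=dirty B=dirty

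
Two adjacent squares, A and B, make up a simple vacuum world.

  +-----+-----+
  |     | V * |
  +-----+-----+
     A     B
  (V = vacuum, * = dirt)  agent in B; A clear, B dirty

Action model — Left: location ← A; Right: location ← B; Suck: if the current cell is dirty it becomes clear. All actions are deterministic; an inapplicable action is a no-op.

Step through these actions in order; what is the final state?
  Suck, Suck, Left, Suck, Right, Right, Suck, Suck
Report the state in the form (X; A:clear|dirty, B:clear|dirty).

1) do Suck; now (B; A:clear, B:clear)
2) do Suck; now (B; A:clear, B:clear)
3) do Left; now (A; A:clear, B:clear)
4) do Suck; now (A; A:clear, B:clear)
5) do Right; now (B; A:clear, B:clear)
6) do Right; now (B; A:clear, B:clear)
7) do Suck; now (B; A:clear, B:clear)
8) do Suck; now (B; A:clear, B:clear)

(B; A:clear, B:clear)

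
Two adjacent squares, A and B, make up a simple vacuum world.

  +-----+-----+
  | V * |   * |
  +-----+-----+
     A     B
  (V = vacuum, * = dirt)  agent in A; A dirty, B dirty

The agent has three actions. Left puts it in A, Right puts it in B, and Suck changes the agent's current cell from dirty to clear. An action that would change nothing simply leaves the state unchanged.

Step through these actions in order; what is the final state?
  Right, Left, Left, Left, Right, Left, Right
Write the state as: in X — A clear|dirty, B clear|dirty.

1. Right → in B — A dirty, B dirty
2. Left → in A — A dirty, B dirty
3. Left → in A — A dirty, B dirty
4. Left → in A — A dirty, B dirty
5. Right → in B — A dirty, B dirty
6. Left → in A — A dirty, B dirty
7. Right → in B — A dirty, B dirty

in B — A dirty, B dirty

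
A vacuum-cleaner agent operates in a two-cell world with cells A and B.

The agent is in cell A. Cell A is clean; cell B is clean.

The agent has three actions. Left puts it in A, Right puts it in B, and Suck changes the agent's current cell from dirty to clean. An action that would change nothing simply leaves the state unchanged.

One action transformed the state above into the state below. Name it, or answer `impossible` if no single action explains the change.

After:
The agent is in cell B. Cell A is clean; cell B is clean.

try  Left: in A — A clean, B clean
try Right: in B — A clean, B clean  ← match
try  Suck: in A — A clean, B clean

Right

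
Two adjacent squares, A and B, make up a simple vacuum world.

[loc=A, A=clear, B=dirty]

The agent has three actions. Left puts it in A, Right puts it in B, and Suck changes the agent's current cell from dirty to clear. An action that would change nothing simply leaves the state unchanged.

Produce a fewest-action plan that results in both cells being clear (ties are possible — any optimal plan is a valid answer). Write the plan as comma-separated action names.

1. Right → <B|clear|dirty>
2. Suck → <B|clear|clear>
min 2: go B then Suck

Right, Suck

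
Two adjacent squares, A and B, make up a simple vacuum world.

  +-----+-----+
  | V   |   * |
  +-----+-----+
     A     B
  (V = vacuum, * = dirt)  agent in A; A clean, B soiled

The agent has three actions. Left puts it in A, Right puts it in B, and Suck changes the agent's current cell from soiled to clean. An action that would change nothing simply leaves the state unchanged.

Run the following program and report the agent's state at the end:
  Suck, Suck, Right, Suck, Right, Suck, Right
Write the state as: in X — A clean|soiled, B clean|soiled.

t=1 Suck ⇒ in A — A clean, B soiled
t=2 Suck ⇒ in A — A clean, B soiled
t=3 Right ⇒ in B — A clean, B soiled
t=4 Suck ⇒ in B — A clean, B clean
t=5 Right ⇒ in B — A clean, B clean
t=6 Suck ⇒ in B — A clean, B clean
t=7 Right ⇒ in B — A clean, B clean

in B — A clean, B clean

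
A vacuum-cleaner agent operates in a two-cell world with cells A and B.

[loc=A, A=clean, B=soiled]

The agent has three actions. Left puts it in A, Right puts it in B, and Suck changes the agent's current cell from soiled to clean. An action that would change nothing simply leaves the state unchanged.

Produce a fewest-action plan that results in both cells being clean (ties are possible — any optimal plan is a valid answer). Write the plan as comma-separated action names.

1) do Right; now <B|clean|soiled>
2) do Suck; now <B|clean|clean>
min 2: go B then Suck

Right, Suck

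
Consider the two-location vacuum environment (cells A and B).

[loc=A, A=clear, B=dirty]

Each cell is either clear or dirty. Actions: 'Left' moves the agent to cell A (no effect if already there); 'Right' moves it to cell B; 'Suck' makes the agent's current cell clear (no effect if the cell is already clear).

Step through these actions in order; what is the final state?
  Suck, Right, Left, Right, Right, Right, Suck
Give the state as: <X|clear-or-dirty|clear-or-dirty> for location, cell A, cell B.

[1] after Suck: <A|clear|dirty>
[2] after Right: <B|clear|dirty>
[3] after Left: <A|clear|dirty>
[4] after Right: <B|clear|dirty>
[5] after Right: <B|clear|dirty>
[6] after Right: <B|clear|dirty>
[7] after Suck: <B|clear|clear>

<B|clear|clear>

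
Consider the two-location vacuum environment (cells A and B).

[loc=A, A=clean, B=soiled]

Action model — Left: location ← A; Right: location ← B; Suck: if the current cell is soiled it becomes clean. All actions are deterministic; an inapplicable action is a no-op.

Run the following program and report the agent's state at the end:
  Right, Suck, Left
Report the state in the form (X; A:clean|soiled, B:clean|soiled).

step 1/3 (Right): (B; A:clean, B:soiled)
step 2/3 (Suck): (B; A:clean, B:clean)
step 3/3 (Left): (A; A:clean, B:clean)

(A; A:clean, B:clean)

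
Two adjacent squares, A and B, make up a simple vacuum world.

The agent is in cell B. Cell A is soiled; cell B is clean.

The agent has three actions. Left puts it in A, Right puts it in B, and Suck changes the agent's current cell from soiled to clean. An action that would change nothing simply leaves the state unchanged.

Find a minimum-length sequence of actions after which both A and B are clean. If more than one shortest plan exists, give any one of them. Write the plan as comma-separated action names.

Left, Suck

Left (#1): loc=A A=soiled B=clean
Suck (#2): loc=A A=clean B=clean
min 2: go A then Suck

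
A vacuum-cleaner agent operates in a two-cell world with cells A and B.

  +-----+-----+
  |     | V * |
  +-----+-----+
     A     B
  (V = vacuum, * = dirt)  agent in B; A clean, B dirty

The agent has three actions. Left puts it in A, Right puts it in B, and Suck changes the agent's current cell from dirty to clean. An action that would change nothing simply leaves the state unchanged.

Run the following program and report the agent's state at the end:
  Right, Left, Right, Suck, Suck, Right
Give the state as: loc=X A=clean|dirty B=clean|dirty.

1. Right → loc=B A=clean B=dirty
2. Left → loc=A A=clean B=dirty
3. Right → loc=B A=clean B=dirty
4. Suck → loc=B A=clean B=clean
5. Suck → loc=B A=clean B=clean
6. Right → loc=B A=clean B=clean

loc=B A=clean B=clean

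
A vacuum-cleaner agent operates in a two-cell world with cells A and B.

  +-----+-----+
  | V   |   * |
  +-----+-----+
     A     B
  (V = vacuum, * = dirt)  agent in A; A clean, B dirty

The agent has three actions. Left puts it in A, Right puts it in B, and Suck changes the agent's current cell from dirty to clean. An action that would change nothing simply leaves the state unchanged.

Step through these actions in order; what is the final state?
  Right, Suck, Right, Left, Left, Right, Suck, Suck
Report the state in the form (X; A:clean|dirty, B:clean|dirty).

1. Right → (B; A:clean, B:dirty)
2. Suck → (B; A:clean, B:clean)
3. Right → (B; A:clean, B:clean)
4. Left → (A; A:clean, B:clean)
5. Left → (A; A:clean, B:clean)
6. Right → (B; A:clean, B:clean)
7. Suck → (B; A:clean, B:clean)
8. Suck → (B; A:clean, B:clean)

(B; A:clean, B:clean)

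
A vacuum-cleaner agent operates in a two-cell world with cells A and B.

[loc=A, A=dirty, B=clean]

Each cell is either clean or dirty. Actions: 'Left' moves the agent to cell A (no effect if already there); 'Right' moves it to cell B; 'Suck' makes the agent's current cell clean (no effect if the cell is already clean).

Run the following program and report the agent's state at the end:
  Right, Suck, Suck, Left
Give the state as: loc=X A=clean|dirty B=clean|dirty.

loc=A A=dirty B=clean

1. Right → loc=B A=dirty B=clean
2. Suck → loc=B A=dirty B=clean
3. Suck → loc=B A=dirty B=clean
4. Left → loc=A A=dirty B=clean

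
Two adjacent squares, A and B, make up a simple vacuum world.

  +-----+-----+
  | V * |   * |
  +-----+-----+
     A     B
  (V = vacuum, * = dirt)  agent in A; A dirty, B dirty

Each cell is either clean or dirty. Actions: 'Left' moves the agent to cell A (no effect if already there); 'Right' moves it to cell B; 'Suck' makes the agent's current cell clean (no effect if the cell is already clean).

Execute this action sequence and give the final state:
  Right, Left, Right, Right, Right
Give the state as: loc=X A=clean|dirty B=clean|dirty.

loc=B A=dirty B=dirty

t=1 Right ⇒ loc=B A=dirty B=dirty
t=2 Left ⇒ loc=A A=dirty B=dirty
t=3 Right ⇒ loc=B A=dirty B=dirty
t=4 Right ⇒ loc=B A=dirty B=dirty
t=5 Right ⇒ loc=B A=dirty B=dirty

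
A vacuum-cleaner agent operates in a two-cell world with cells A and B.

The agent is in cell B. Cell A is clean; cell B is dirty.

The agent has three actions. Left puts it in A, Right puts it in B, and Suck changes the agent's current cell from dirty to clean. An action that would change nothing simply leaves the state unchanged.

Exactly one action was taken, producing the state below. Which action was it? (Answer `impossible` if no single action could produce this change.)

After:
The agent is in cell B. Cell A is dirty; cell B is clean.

impossible

try  Left: <A|clean|dirty>
try Right: <B|clean|dirty>
try  Suck: <B|clean|clean>
no single action produces the after-state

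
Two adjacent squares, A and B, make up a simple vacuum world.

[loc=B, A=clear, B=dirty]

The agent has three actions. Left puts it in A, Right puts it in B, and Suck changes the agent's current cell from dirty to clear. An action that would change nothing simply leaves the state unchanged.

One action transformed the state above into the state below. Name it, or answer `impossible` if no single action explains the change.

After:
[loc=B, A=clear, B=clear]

try  Left: (A; A:clear, B:dirty)
try Right: (B; A:clear, B:dirty)
try  Suck: (B; A:clear, B:clear)  ← match

Suck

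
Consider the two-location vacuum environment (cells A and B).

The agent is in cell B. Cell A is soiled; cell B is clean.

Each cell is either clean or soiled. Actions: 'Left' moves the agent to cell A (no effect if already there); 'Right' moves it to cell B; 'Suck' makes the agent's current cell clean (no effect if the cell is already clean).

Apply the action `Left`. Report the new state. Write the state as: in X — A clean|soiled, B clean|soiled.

in A — A soiled, B clean

start: in B — A soiled, B clean
Left (#1): in A — A soiled, B clean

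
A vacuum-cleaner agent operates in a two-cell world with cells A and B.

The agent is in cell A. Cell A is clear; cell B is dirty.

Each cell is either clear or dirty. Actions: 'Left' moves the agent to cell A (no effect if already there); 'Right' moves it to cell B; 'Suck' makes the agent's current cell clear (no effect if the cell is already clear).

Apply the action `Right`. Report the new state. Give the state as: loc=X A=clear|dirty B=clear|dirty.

loc=B A=clear B=dirty

start: loc=A A=clear B=dirty
t=1 Right ⇒ loc=B A=clear B=dirty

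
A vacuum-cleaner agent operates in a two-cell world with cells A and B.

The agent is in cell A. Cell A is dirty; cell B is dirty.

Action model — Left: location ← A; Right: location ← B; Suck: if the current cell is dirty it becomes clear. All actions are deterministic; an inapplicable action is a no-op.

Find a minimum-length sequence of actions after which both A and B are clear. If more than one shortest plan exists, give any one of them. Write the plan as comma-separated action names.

Suck, Right, Suck

[1] after Suck: loc=A A=clear B=dirty
[2] after Right: loc=B A=clear B=dirty
[3] after Suck: loc=B A=clear B=clear
min 3: Suck A + move + Suck B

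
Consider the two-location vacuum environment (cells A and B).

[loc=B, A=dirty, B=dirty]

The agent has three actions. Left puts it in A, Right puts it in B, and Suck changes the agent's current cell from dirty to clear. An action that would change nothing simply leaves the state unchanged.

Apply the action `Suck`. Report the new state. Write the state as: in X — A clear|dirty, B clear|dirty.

in B — A dirty, B clear

start: in B — A dirty, B dirty
t=1 Suck ⇒ in B — A dirty, B clear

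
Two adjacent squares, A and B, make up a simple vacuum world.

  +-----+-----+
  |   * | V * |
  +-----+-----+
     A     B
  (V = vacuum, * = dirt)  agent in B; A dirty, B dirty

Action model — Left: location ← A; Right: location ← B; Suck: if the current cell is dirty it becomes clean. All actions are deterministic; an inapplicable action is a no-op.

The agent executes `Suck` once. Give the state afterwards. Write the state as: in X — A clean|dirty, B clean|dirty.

in B — A dirty, B clean

start: in B — A dirty, B dirty
t=1 Suck ⇒ in B — A dirty, B clean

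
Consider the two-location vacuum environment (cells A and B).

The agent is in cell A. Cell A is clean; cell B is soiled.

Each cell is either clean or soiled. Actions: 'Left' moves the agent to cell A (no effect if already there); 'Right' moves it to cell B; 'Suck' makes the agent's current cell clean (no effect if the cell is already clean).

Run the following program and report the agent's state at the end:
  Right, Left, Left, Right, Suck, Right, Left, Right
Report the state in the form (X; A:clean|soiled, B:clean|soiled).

step 1/8 (Right): (B; A:clean, B:soiled)
step 2/8 (Left): (A; A:clean, B:soiled)
step 3/8 (Left): (A; A:clean, B:soiled)
step 4/8 (Right): (B; A:clean, B:soiled)
step 5/8 (Suck): (B; A:clean, B:clean)
step 6/8 (Right): (B; A:clean, B:clean)
step 7/8 (Left): (A; A:clean, B:clean)
step 8/8 (Right): (B; A:clean, B:clean)

(B; A:clean, B:clean)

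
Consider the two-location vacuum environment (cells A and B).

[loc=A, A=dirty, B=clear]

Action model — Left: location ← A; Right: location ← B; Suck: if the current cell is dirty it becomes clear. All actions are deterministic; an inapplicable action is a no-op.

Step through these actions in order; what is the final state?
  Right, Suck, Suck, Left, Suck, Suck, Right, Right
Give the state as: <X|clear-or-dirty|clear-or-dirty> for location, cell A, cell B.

<B|clear|clear>

1. Right → <B|dirty|clear>
2. Suck → <B|dirty|clear>
3. Suck → <B|dirty|clear>
4. Left → <A|dirty|clear>
5. Suck → <A|clear|clear>
6. Suck → <A|clear|clear>
7. Right → <B|clear|clear>
8. Right → <B|clear|clear>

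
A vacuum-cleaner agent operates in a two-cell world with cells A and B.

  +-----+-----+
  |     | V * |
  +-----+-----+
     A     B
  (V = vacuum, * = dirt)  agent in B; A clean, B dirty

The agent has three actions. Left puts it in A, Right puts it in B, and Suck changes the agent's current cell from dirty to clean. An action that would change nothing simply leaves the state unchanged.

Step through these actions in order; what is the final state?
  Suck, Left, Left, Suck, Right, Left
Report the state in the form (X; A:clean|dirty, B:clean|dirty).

1. Suck → (B; A:clean, B:clean)
2. Left → (A; A:clean, B:clean)
3. Left → (A; A:clean, B:clean)
4. Suck → (A; A:clean, B:clean)
5. Right → (B; A:clean, B:clean)
6. Left → (A; A:clean, B:clean)

(A; A:clean, B:clean)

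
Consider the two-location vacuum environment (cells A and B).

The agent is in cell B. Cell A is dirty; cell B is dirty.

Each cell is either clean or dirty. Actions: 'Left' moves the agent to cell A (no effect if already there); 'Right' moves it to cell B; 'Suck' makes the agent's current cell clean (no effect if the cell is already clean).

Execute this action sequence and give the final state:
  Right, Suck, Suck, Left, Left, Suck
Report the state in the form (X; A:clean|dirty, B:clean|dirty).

step 1/6 (Right): (B; A:dirty, B:dirty)
step 2/6 (Suck): (B; A:dirty, B:clean)
step 3/6 (Suck): (B; A:dirty, B:clean)
step 4/6 (Left): (A; A:dirty, B:clean)
step 5/6 (Left): (A; A:dirty, B:clean)
step 6/6 (Suck): (A; A:clean, B:clean)

(A; A:clean, B:clean)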